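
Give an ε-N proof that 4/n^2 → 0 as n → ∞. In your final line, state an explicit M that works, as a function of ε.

Let ε > 0. For n ≥ 1, |4/n^2 − 0| = 4/n^2.
4/n^2 < ε ⇔ n^2 > 4/ε ⇔ n > (4/ε)^{1/2}.
Take M = (4/ε)^{1/2}. Then n > M implies 4/n^2 < ε.

M = (4/ε)^{1/2}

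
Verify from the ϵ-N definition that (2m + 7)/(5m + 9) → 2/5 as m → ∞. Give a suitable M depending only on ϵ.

M = (17/25)/ϵ

Fix ϵ > 0. For m ≥ 1, |(2m + 7)/(5m + 9) − (2/5)| = |17|/(5(5m + 9)) = 17/(5(5m + 9)).
Since 5m + 9 ≥ 5m for m ≥ 1, this is ≤ 17/(5·5m) = (17/25)/m.
So |(2m + 7)/(5m + 9) − (2/5)| < ϵ whenever m > (17/25)/ϵ.
Take M = (17/25)/ϵ. If m > M then |(2m + 7)/(5m + 9) − (2/5)| ≤ (17/25)/m < ϵ.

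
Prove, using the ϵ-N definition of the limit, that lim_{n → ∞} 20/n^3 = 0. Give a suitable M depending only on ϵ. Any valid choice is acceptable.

Fix ϵ > 0. For n ≥ 1, |20/n^3 − 0| = 20/n^3.
20/n^3 < ϵ ⇔ n^3 > 20/ϵ ⇔ n > (20/ϵ)^{1/3}.
Take M = (20/ϵ)^{1/3}. Then n > M implies 20/n^3 < ϵ.

M = (20/ϵ)^{1/3}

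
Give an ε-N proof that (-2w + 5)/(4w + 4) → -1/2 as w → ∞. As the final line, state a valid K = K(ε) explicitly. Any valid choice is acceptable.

K = (7/4)/ε

Suppose ε > 0. We seek K > 0 such that w > K implies |(-2w + 5)/(4w + 4) + 1/2| < ε.
(-2w + 5)/(4w + 4) + 1/2 = (4(-2w + 5) − (-2)(4w + 4)) / (4(4w + 4)) = 28/(4(4w + 4)).
For w > 0 we have 4w + 4 > 4w, so |(-2w + 5)/(4w + 4) + 1/2| = 28/(4(4w + 4)) < 28/(4·4w) = (7/4)/w.
Thus |(-2w + 5)/(4w + 4) + 1/2| < ε whenever w > (7/4)/ε.
Take K = (7/4)/ε. If w > K then |(-2w + 5)/(4w + 4) + 1/2| < (7/4)/w < ε.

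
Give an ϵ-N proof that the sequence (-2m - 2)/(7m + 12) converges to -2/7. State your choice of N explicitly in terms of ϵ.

Let ϵ > 0 be given. For m ≥ 1, |(-2m - 2)/(7m + 12) + 2/7| = |10|/(7(7m + 12)) = 10/(7(7m + 12)).
Since 7m + 12 ≥ 7m for m ≥ 1, this is ≤ 10/(7·7m) = (10/49)/m.
So |(-2m - 2)/(7m + 12) + 2/7| < ϵ whenever m > (10/49)/ϵ.
Take N = (10/49)/ϵ. If m > N then |(-2m - 2)/(7m + 12) + 2/7| ≤ (10/49)/m < ϵ.

N = (10/49)/ϵ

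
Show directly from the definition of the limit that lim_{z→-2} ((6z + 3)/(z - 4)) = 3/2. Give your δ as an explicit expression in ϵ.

δ = min(3, (2/3)ϵ)

Let ϵ > 0. We want δ > 0 with 0 < |z + 2| < δ ⇒ |(6z + 3)/(z - 4) − (3/2)| < ϵ.
Combining over a common denominator, (6z + 3)/(z - 4) − (3/2) = [(6z + 3)·(-6) − (-9)·(z - 4)] / [(-6)·(z - 4)] = -27(z + 2) / ((-6)(z - 4)).
So |(6z + 3)/(z - 4) − (3/2)| = 27|z + 2| / (6·|z − 4|).
Require δ ≤ 3, so |z − 4| ≥ |-6| − |z + 2| > 6 − 3 = 3.
Hence |(6z + 3)/(z - 4) − (3/2)| < 27|z + 2|/(6·3) = (3/2)|z + 2|, which is < ϵ once |z + 2| < (2/3)ϵ.
Take δ = min(3, (2/3)ϵ). Then 0 < |z + 2| < δ forces both bounds, so |(6z + 3)/(z - 4) − (3/2)| < ϵ.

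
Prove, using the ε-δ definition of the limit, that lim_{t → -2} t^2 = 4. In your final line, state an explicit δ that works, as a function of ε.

Fix ε > 0. We seek δ > 0 with 0 < |t + 2| < δ ⇒ |t^2 − 4| < ε.
Factor: t^2 − 4 = (t + 2)(t - 2), so |t^2 − 4| = |t + 2|·|t - 2|.
Restrict δ ≤ 2. Then |t + 2| < 2 gives |t| < 4, so by the triangle inequality |t - 2| ≤ 4 + 2 = 6.
Hence |t^2 − 4| ≤ 6|t + 2|, which is < ε once |t + 2| < ε/6.
Take δ = min(2, ε/6). If 0 < |t + 2| < δ then both bounds hold and |t^2 − 4| ≤ 6|t + 2| < 6·(ε/6) = ε.

δ = min(2, ε/6)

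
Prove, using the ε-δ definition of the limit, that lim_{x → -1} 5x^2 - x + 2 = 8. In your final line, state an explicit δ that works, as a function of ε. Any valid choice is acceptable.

Let ε > 0. We want δ > 0 such that 0 < |x + 1| < δ implies |(5x^2 - x + 2) − 8| < ε.
(5x^2 - x + 2) − 8 = 5x^2 - x - 6 = (x + 1)(5x - 6).
So |(5x^2 - x + 2) − 8| = |x + 1|·|5x - 6|.
Require δ ≤ 1. Then |x + 1| < 1 gives |x| < 2, and by the triangle inequality |5x - 6| ≤ 5·2 + 6 = 16.
Hence |(5x^2 - x + 2) − 8| ≤ 16|x + 1| < ε provided |x + 1| < ε/16.
Take δ = min(1, ε/16). Then 0 < |x + 1| < δ gives both |x + 1| < 1 and |x + 1| < ε/16, so |(5x^2 - x + 2) − 8| < ε.

δ = min(1, ε/16)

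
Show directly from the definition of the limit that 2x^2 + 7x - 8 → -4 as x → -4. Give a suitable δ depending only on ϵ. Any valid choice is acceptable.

δ = min(1, ϵ/11)

Fix ϵ > 0. We want δ > 0 such that 0 < |x + 4| < δ implies |(2x^2 + 7x - 8) + 4| < ϵ.
(2x^2 + 7x - 8) + 4 = 2x^2 + 7x - 4 = (x + 4)(2x - 1).
So |(2x^2 + 7x - 8) + 4| = |x + 4|·|2x - 1|.
Require δ ≤ 1. Then |x + 4| < 1 gives |x| < 5, and by the triangle inequality |2x - 1| ≤ 2·5 + 1 = 11.
Hence |(2x^2 + 7x - 8) + 4| ≤ 11|x + 4| < ϵ provided |x + 4| < ϵ/11.
Choosing δ = min(1, ϵ/11) ensures both conditions, hence |(2x^2 + 7x - 8) + 4| < ϵ.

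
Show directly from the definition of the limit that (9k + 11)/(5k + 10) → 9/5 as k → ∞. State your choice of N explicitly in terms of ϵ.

N = (7/5)/ϵ

Let ϵ > 0 be given. For k ≥ 1, |(9k + 11)/(5k + 10) − (9/5)| = |-35|/(5(5k + 10)) = 35/(5(5k + 10)).
Since 5k + 10 ≥ 5k for k ≥ 1, this is ≤ 35/(5·5k) = (7/5)/k.
So |(9k + 11)/(5k + 10) − (9/5)| < ϵ whenever k > (7/5)/ϵ.
Take N = (7/5)/ϵ. If k > N then |(9k + 11)/(5k + 10) − (9/5)| ≤ (7/5)/k < ϵ.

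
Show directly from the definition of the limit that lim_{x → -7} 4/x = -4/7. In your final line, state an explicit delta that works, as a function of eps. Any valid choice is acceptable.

Let eps > 0 be given. We seek delta > 0 such that 0 < |x + 7| < delta implies |4/x + 4/7| < eps.
|4/x + 4/7| = 4·|-7 − x|/(7·|x|) = 4|x + 7|/(7|x|).
Require delta ≤ 7/2 so that |x| > 7 − 7/2 = 7/2, hence 7|x| > 49/2.
Then |4/x + 4/7| < 4|x + 7|/(49/2), which is < eps when |x + 7| < (49/8)eps.
Take delta = min(7/2, (49/8)eps). Then 0 < |x + 7| < delta gives both |x + 7| < 7/2 and |x + 7| < (49/8)eps, so |4/x + 4/7| < eps.

delta = min(7/2, (49/8)eps)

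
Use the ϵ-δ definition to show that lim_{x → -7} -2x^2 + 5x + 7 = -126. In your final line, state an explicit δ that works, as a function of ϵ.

Fix ϵ > 0. We want δ > 0 such that 0 < |x + 7| < δ implies |(-2x^2 + 5x + 7) + 126| < ϵ.
(-2x^2 + 5x + 7) + 126 = -2x^2 + 5x + 133 = (x + 7)(-2x + 19).
So |(-2x^2 + 5x + 7) + 126| = |x + 7|·|-2x + 19|.
Require δ ≤ 1. Then |x + 7| < 1 gives |x| < 8, and by the triangle inequality |-2x + 19| ≤ 2·8 + 19 = 35.
Hence |(-2x^2 + 5x + 7) + 126| ≤ 35|x + 7| < ϵ provided |x + 7| < ϵ/35.
Take δ = min(1, ϵ/35). Then 0 < |x + 7| < δ gives both |x + 7| < 1 and |x + 7| < ϵ/35, so |(-2x^2 + 5x + 7) + 126| < ϵ.

δ = min(1, ϵ/35)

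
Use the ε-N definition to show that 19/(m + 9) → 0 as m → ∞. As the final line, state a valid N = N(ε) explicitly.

Suppose ε > 0. For m ≥ 1, |19/(m + 9) − 0| = 19/(m + 9) ≤ 19/m.
We need 19/m < ε, i.e. m > 19/ε.
Take N = 19/ε. If m > N then |19/(m + 9)| ≤ 19/m < ε.

N = 19/ε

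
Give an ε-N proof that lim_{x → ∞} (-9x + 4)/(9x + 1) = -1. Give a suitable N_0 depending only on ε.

Let ε > 0 be given. We seek N_0 > 0 such that x > N_0 implies |(-9x + 4)/(9x + 1) + 1| < ε.
(-9x + 4)/(9x + 1) + 1 = (9(-9x + 4) − (-9)(9x + 1)) / (9(9x + 1)) = 45/(9(9x + 1)).
For x > 0 we have 9x + 1 > 9x, so |(-9x + 4)/(9x + 1) + 1| = 45/(9(9x + 1)) < 45/(9·9x) = (5/9)/x.
Thus |(-9x + 4)/(9x + 1) + 1| < ε whenever x > (5/9)/ε.
Take N_0 = (5/9)/ε. If x > N_0 then |(-9x + 4)/(9x + 1) + 1| < (5/9)/x < ε.

N_0 = (5/9)/ε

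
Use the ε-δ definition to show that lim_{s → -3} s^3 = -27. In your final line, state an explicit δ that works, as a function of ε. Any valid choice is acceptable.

δ = min(1, ε/37)

Let ε > 0. We seek δ > 0 with 0 < |s + 3| < δ ⇒ |s^3 + 27| < ε.
Factor: s^3 + 27 = (s + 3)(s^2 - 3s + 9), so |s^3 + 27| = |s + 3|·|s^2 - 3s + 9|.
Impose δ ≤ 1 so that |s| < 4; then |s^2 - 3s + 9| ≤ 37.
Hence |s^3 + 27| ≤ 37|s + 3|, which is < ε once |s + 3| < ε/37.
Take δ = min(1, ε/37). If 0 < |s + 3| < δ then both bounds hold and |s^3 + 27| ≤ 37|s + 3| < 37·(ε/37) = ε.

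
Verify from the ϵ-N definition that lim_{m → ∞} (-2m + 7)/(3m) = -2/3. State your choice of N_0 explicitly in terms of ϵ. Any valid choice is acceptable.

Let ϵ > 0 be given. For m ≥ 1, |(-2m + 7)/(3m) + 2/3| = |21|/(3(3m)) = 21/(3(3m)).
Since 3m ≥ 3m for m ≥ 1, this is ≤ 21/(3·3m) = (7/3)/m.
So |(-2m + 7)/(3m) + 2/3| < ϵ whenever m > (7/3)/ϵ.
Take N_0 = (7/3)/ϵ. If m > N_0 then |(-2m + 7)/(3m) + 2/3| ≤ (7/3)/m < ϵ.

N_0 = (7/3)/ϵ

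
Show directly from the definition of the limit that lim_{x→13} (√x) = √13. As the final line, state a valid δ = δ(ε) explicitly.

δ = min(13, √13·ε)

Fix ε > 0. We want δ > 0 such that 0 < |x − 13| < δ implies |√x − √13| < ε.
Rationalise: √x − √13 = (x − 13)/(√x + √13), so |√x − √13| = |x − 13|/(√x + √13).
Restrict δ ≤ 13 so that |x − 13| < 13 forces x > 0, and then √x + √13 > √13.
Hence |√x − √13| < |x − 13|/√13, which is < ε once |x − 13| < √13·ε.
Take δ = min(13, √13·ε). If 0 < |x − 13| < δ then x > 0 and |√x − √13| < |x − 13|/√13 < ε.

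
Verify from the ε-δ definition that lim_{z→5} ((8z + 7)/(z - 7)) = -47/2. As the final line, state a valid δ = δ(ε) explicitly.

δ = min(1, (2/63)ε)

Let ε > 0 be given. We want δ > 0 with 0 < |z − 5| < δ ⇒ |(8z + 7)/(z - 7) + 47/2| < ε.
Combining over a common denominator, (8z + 7)/(z - 7) + 47/2 = [(8z + 7)·(-2) − 47·(z - 7)] / [(-2)·(z - 7)] = -63(z − 5) / ((-2)(z - 7)).
So |(8z + 7)/(z - 7) + 47/2| = 63|z − 5| / (2·|z − 7|).
Restrict δ ≤ 1. Then |z − 5| < 1 gives |z − 7| = |(z − 5) + (-2)| ≥ 2 − 1 = 1.
Hence |(8z + 7)/(z - 7) + 47/2| < 63|z − 5|/(2·1) = (63/2)|z − 5|, which is < ε once |z − 5| < (2/63)ε.
Take δ = min(1, (2/63)ε). Then 0 < |z − 5| < δ forces both bounds, so |(8z + 7)/(z - 7) + 47/2| < ε.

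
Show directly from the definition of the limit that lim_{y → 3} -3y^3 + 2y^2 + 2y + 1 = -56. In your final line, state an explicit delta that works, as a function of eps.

delta = min(1, eps/95)

Fix eps > 0. We want delta > 0 such that 0 < |y − 3| < delta implies |(-3y^3 + 2y^2 + 2y + 1) + 56| < eps.
(-3y^3 + 2y^2 + 2y + 1) + 56 = -3y^3 + 2y^2 + 2y + 57 = (y − 3)(-3y^2 - 7y - 19).
So |(-3y^3 + 2y^2 + 2y + 1) + 56| = |y − 3|·|-3y^2 - 7y - 19|.
Require delta ≤ 1. Then |y − 3| < 1 gives |y| < 4, and by the triangle inequality |-3y^2 - 7y - 19| ≤ 3·4^2 + 7·4 + 19 = 95.
Hence |(-3y^3 + 2y^2 + 2y + 1) + 56| ≤ 95|y − 3| < eps provided |y − 3| < eps/95.
Choosing delta = min(1, eps/95) ensures both conditions, hence |(-3y^3 + 2y^2 + 2y + 1) + 56| < eps.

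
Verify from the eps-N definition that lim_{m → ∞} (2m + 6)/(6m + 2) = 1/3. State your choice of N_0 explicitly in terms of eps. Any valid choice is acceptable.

N_0 = (8/9)/eps

Let eps > 0 be given. For m ≥ 1, |(2m + 6)/(6m + 2) − (1/3)| = |32|/(6(6m + 2)) = 32/(6(6m + 2)).
Since 6m + 2 ≥ 6m for m ≥ 1, this is ≤ 32/(6·6m) = (8/9)/m.
So |(2m + 6)/(6m + 2) − (1/3)| < eps whenever m > (8/9)/eps.
Take N_0 = (8/9)/eps. If m > N_0 then |(2m + 6)/(6m + 2) − (1/3)| ≤ (8/9)/m < eps.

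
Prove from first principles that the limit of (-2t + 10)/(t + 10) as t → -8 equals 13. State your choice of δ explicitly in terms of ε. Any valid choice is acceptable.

Let ε > 0 be given. We want δ > 0 with 0 < |t + 8| < δ ⇒ |(-2t + 10)/(t + 10) − 13| < ε.
Combining over a common denominator, (-2t + 10)/(t + 10) − 13 = [(-2t + 10)·2 − 26·(t + 10)] / [2·(t + 10)] = -30(t + 8) / (2(t + 10)).
So |(-2t + 10)/(t + 10) − 13| = 30|t + 8| / (2·|t + 10|).
Require δ ≤ 1, so |t + 10| ≥ |2| − |t + 8| > 2 − 1 = 1.
Hence |(-2t + 10)/(t + 10) − 13| < 30|t + 8|/(2·1) = 15|t + 8|, which is < ε once |t + 8| < (1/15)ε.
Take δ = min(1, (1/15)ε). Then 0 < |t + 8| < δ forces both bounds, so |(-2t + 10)/(t + 10) − 13| < ε.

δ = min(1, (1/15)ε)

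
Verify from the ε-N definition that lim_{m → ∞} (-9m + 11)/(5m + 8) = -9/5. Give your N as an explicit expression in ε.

N = (127/25)/ε

Let ε > 0 be given. For m ≥ 1, |(-9m + 11)/(5m + 8) + 9/5| = |127|/(5(5m + 8)) = 127/(5(5m + 8)).
Since 5m + 8 ≥ 5m for m ≥ 1, this is ≤ 127/(5·5m) = (127/25)/m.
So |(-9m + 11)/(5m + 8) + 9/5| < ε whenever m > (127/25)/ε.
Take N = (127/25)/ε. If m > N then |(-9m + 11)/(5m + 8) + 9/5| ≤ (127/25)/m < ε.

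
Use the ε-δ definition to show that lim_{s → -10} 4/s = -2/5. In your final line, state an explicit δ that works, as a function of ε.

δ = min(5, (25/2)ε)

Let ε > 0 be given. We seek δ > 0 such that 0 < |s + 10| < δ implies |4/s + 2/5| < ε.
|4/s + 2/5| = 4·|-10 − s|/(10·|s|) = 4|s + 10|/(10|s|).
Require δ ≤ 5 so that |s| > 10 − 5 = 5, hence 10|s| > 50.
Then |4/s + 2/5| < 4|s + 10|/50, which is < ε when |s + 10| < (25/2)ε.
Take δ = min(5, (25/2)ε). Then 0 < |s + 10| < δ gives both |s + 10| < 5 and |s + 10| < (25/2)ε, so |4/s + 2/5| < ε.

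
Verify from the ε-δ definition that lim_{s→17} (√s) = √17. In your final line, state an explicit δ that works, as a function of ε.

Fix ε > 0. We want δ > 0 such that 0 < |s − 17| < δ implies |√s − √17| < ε.
Rationalise: √s − √17 = (s − 17)/(√s + √17), so |√s − √17| = |s − 17|/(√s + √17).
Restrict δ ≤ 17 so that |s − 17| < 17 forces s > 0, and then √s + √17 > √17.
Hence |√s − √17| < |s − 17|/√17, which is < ε once |s − 17| < √17·ε.
Take δ = min(17, √17·ε). If 0 < |s − 17| < δ then s > 0 and |√s − √17| < |s − 17|/√17 < ε.

δ = min(17, √17·ε)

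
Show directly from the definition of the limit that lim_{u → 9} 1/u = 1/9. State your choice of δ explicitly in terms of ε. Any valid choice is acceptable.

Suppose ε > 0. We seek δ > 0 such that 0 < |u − 9| < δ implies |1/u − (1/9)| < ε.
|1/u − (1/9)| = |9 − u|/(9·|u|) = |u − 9|/(9|u|).
Restrict δ ≤ 9/2. Then |u − 9| < 9/2 gives |u| > 9/2, so 9|u| > 81/2.
Then |1/u − (1/9)| < |u − 9|/(81/2), which is < ε when |u − 9| < (81/2)ε.
Take δ = min(9/2, (81/2)ε). Then 0 < |u − 9| < δ gives both |u − 9| < 9/2 and |u − 9| < (81/2)ε, so |1/u − (1/9)| < ε.

δ = min(9/2, (81/2)ε)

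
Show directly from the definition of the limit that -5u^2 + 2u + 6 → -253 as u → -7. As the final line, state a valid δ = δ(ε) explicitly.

Suppose ε > 0. We want δ > 0 such that 0 < |u + 7| < δ implies |(-5u^2 + 2u + 6) + 253| < ε.
(-5u^2 + 2u + 6) + 253 = -5u^2 + 2u + 259 = (u + 7)(-5u + 37).
So |(-5u^2 + 2u + 6) + 253| = |u + 7|·|-5u + 37|.
Assume first that |u + 7| < 2, so |u| < 9. Then |-5u + 37| ≤ 5·9 + 37 = 82.
Hence |(-5u^2 + 2u + 6) + 253| ≤ 82|u + 7| < ε provided |u + 7| < ε/82.
Take δ = min(2, ε/82). Then 0 < |u + 7| < δ gives both |u + 7| < 2 and |u + 7| < ε/82, so |(-5u^2 + 2u + 6) + 253| < ε.

δ = min(2, ε/82)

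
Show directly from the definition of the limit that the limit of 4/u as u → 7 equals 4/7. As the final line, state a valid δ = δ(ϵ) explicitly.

Suppose ϵ > 0. We seek δ > 0 such that 0 < |u − 7| < δ implies |4/u − (4/7)| < ϵ.
|4/u − (4/7)| = 4·|7 − u|/(7·|u|) = 4|u − 7|/(7|u|).
Require δ ≤ 7/2 so that |u| > 7 − 7/2 = 7/2, hence 7|u| > 49/2.
Then |4/u − (4/7)| < 4|u − 7|/(49/2), which is < ϵ when |u − 7| < (49/8)ϵ.
Take δ = min(7/2, (49/8)ϵ). Then 0 < |u − 7| < δ gives both |u − 7| < 7/2 and |u − 7| < (49/8)ϵ, so |4/u − (4/7)| < ϵ.

δ = min(7/2, (49/8)ϵ)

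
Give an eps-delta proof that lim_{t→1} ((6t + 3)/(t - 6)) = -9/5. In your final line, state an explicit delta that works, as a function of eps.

delta = min(5/2, (25/78)eps)

Let eps > 0. We want delta > 0 with 0 < |t − 1| < delta ⇒ |(6t + 3)/(t - 6) + 9/5| < eps.
Combining over a common denominator, (6t + 3)/(t - 6) + 9/5 = [(6t + 3)·(-5) − 9·(t - 6)] / [(-5)·(t - 6)] = -39(t − 1) / ((-5)(t - 6)).
So |(6t + 3)/(t - 6) + 9/5| = 39|t − 1| / (5·|t − 6|).
Require delta ≤ 5/2, so |t − 6| ≥ |-5| − |t − 1| > 5 − 5/2 = 5/2.
Hence |(6t + 3)/(t - 6) + 9/5| < 39|t − 1|/(5·(5/2)) = (78/25)|t − 1|, which is < eps once |t − 1| < (25/78)eps.
Take delta = min(5/2, (25/78)eps). Then 0 < |t − 1| < delta forces both bounds, so |(6t + 3)/(t - 6) + 9/5| < eps.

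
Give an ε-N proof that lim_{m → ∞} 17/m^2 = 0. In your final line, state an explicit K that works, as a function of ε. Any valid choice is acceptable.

K = (17/ε)^{1/2}

Fix ε > 0. For m ≥ 1, |17/m^2 − 0| = 17/m^2.
17/m^2 < ε ⇔ m^2 > 17/ε ⇔ m > (17/ε)^{1/2}.
Take K = (17/ε)^{1/2}. Then m > K implies 17/m^2 < ε.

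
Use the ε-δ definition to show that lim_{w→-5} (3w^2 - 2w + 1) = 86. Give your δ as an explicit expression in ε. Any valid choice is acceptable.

δ = min(1, ε/35)

Fix ε > 0. We want δ > 0 such that 0 < |w + 5| < δ implies |(3w^2 - 2w + 1) − 86| < ε.
(3w^2 - 2w + 1) − 86 = 3w^2 - 2w - 85 = (w + 5)(3w - 17).
So |(3w^2 - 2w + 1) − 86| = |w + 5|·|3w - 17|.
Assume first that |w + 5| < 1, so |w| < 6. Then |3w - 17| ≤ 3·6 + 17 = 35.
Hence |(3w^2 - 2w + 1) − 86| ≤ 35|w + 5| < ε provided |w + 5| < ε/35.
Take δ = min(1, ε/35). Then 0 < |w + 5| < δ gives both |w + 5| < 1 and |w + 5| < ε/35, so |(3w^2 - 2w + 1) − 86| < ε.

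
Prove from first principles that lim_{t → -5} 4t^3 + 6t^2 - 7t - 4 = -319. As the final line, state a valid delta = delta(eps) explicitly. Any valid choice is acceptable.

delta = min(1, eps/291)

Let eps > 0 be given. We want delta > 0 such that 0 < |t + 5| < delta implies |(4t^3 + 6t^2 - 7t - 4) + 319| < eps.
(4t^3 + 6t^2 - 7t - 4) + 319 = 4t^3 + 6t^2 - 7t + 315 = (t + 5)(4t^2 - 14t + 63).
So |(4t^3 + 6t^2 - 7t - 4) + 319| = |t + 5|·|4t^2 - 14t + 63|.
Assume first that |t + 5| < 1, so |t| < 6. Then |4t^2 - 14t + 63| ≤ 4·6^2 + 14·6 + 63 = 291.
Hence |(4t^3 + 6t^2 - 7t - 4) + 319| ≤ 291|t + 5| < eps provided |t + 5| < eps/291.
Choosing delta = min(1, eps/291) ensures both conditions, hence |(4t^3 + 6t^2 - 7t - 4) + 319| < eps.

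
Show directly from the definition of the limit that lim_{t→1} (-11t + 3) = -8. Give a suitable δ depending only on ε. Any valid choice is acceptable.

δ = ε/11

Suppose ε > 0. We need δ > 0 so that 0 < |t − 1| < δ implies |(-11t + 3) + 8| < ε.
|(-11t + 3) + 8| = |-11t + 11| = 11|t − 1|.
Thus it suffices that |t − 1| < ε/11.
Take δ = ε/11. If 0 < |t − 1| < δ then |(-11t + 3) + 8| = 11|t − 1| < 11·(ε/11) = ε.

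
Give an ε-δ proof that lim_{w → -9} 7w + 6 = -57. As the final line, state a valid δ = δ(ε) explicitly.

δ = ε/7

Let ε > 0. We need δ > 0 so that 0 < |w + 9| < δ implies |(7w + 6) + 57| < ε.
Since (7w + 6) + 57 = 7(w + 9), we have |(7w + 6) + 57| = 7|w + 9|.
Thus it suffices that |w + 9| < ε/7.
Choosing δ = ε/7 gives |(7w + 6) + 57| = 7|w + 9| < ε whenever |w + 9| < δ.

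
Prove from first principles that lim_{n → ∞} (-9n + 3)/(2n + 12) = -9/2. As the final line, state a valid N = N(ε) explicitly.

N = (57/2)/ε

Let ε > 0. For n ≥ 1, |(-9n + 3)/(2n + 12) + 9/2| = |114|/(2(2n + 12)) = 114/(2(2n + 12)).
Since 2n + 12 ≥ 2n for n ≥ 1, this is ≤ 114/(2·2n) = (57/2)/n.
So |(-9n + 3)/(2n + 12) + 9/2| < ε whenever n > (57/2)/ε.
Take N = (57/2)/ε. If n > N then |(-9n + 3)/(2n + 12) + 9/2| ≤ (57/2)/n < ε.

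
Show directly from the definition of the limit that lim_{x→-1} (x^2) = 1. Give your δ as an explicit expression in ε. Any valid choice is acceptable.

Let ε > 0. We seek δ > 0 with 0 < |x + 1| < δ ⇒ |x^2 − 1| < ε.
Factor: x^2 − 1 = (x + 1)(x - 1), so |x^2 − 1| = |x + 1|·|x - 1|.
Impose δ ≤ 1 so that |x| < 2; then |x - 1| ≤ 3.
Hence |x^2 − 1| ≤ 3|x + 1|, which is < ε once |x + 1| < ε/3.
Take δ = min(1, ε/3). If 0 < |x + 1| < δ then both bounds hold and |x^2 − 1| ≤ 3|x + 1| < 3·(ε/3) = ε.

δ = min(1, ε/3)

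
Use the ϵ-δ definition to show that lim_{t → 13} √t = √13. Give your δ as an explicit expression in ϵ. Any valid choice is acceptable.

δ = min(13, √13·ϵ)

Let ϵ > 0. We want δ > 0 such that 0 < |t − 13| < δ implies |√t − √13| < ϵ.
Multiplying by the conjugate, |√t − √13| = |t − 13|/(√t + √13).
Restrict δ ≤ 13 so that |t − 13| < 13 forces t > 0, and then √t + √13 > √13.
Hence |√t − √13| < |t − 13|/√13, which is < ϵ once |t − 13| < √13·ϵ.
Take δ = min(13, √13·ϵ). If 0 < |t − 13| < δ then t > 0 and |√t − √13| < |t − 13|/√13 < ϵ.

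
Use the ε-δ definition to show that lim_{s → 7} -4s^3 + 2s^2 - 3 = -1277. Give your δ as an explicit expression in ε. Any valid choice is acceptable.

δ = min(1, ε/646)

Let ε > 0. We want δ > 0 such that 0 < |s − 7| < δ implies |(-4s^3 + 2s^2 - 3) + 1277| < ε.
(-4s^3 + 2s^2 - 3) + 1277 = -4s^3 + 2s^2 + 1274 = (s − 7)(-4s^2 - 26s - 182).
So |(-4s^3 + 2s^2 - 3) + 1277| = |s − 7|·|-4s^2 - 26s - 182|.
Assume first that |s − 7| < 1, so |s| < 8. Then |-4s^2 - 26s - 182| ≤ 4·8^2 + 26·8 + 182 = 646.
Hence |(-4s^3 + 2s^2 - 3) + 1277| ≤ 646|s − 7| < ε provided |s − 7| < ε/646.
Choosing δ = min(1, ε/646) ensures both conditions, hence |(-4s^3 + 2s^2 - 3) + 1277| < ε.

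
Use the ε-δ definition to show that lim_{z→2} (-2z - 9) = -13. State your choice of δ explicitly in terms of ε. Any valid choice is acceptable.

Let ε > 0. We need δ > 0 so that 0 < |z − 2| < δ implies |(-2z - 9) + 13| < ε.
Since (-2z - 9) + 13 = -2(z − 2), we have |(-2z - 9) + 13| = 2|z − 2|.
Thus it suffices that |z − 2| < ε/2.
Choosing δ = ε/2 gives |(-2z - 9) + 13| = 2|z − 2| < ε whenever |z − 2| < δ.

δ = ε/2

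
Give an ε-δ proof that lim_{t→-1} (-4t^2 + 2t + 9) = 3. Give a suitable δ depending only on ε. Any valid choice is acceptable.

Suppose ε > 0. We want δ > 0 such that 0 < |t + 1| < δ implies |(-4t^2 + 2t + 9) − 3| < ε.
(-4t^2 + 2t + 9) − 3 = -4t^2 + 2t + 6 = (t + 1)(-4t + 6).
So |(-4t^2 + 2t + 9) − 3| = |t + 1|·|-4t + 6|.
Require δ ≤ 1. Then |t + 1| < 1 gives |t| < 2, and by the triangle inequality |-4t + 6| ≤ 4·2 + 6 = 14.
Hence |(-4t^2 + 2t + 9) − 3| ≤ 14|t + 1| < ε provided |t + 1| < ε/14.
Choosing δ = min(1, ε/14) ensures both conditions, hence |(-4t^2 + 2t + 9) − 3| < ε.

δ = min(1, ε/14)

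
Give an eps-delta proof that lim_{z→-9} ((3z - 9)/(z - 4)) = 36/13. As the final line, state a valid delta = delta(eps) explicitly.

delta = min(13/2, (169/6)eps)

Let eps > 0 be given. We want delta > 0 with 0 < |z + 9| < delta ⇒ |(3z - 9)/(z - 4) − (36/13)| < eps.
Combining over a common denominator, (3z - 9)/(z - 4) − (36/13) = [(3z - 9)·(-13) − (-36)·(z - 4)] / [(-13)·(z - 4)] = -3(z + 9) / ((-13)(z - 4)).
So |(3z - 9)/(z - 4) − (36/13)| = 3|z + 9| / (13·|z − 4|).
Require delta ≤ 13/2, so |z − 4| ≥ |-13| − |z + 9| > 13 − 13/2 = 13/2.
Hence |(3z - 9)/(z - 4) − (36/13)| < 3|z + 9|/(13·(13/2)) = (6/169)|z + 9|, which is < eps once |z + 9| < (169/6)eps.
Take delta = min(13/2, (169/6)eps). Then 0 < |z + 9| < delta forces both bounds, so |(3z - 9)/(z - 4) − (36/13)| < eps.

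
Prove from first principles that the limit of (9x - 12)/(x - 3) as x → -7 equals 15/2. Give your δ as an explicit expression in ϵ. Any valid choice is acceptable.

Suppose ϵ > 0. We want δ > 0 with 0 < |x + 7| < δ ⇒ |(9x - 12)/(x - 3) − (15/2)| < ϵ.
Combining over a common denominator, (9x - 12)/(x - 3) − (15/2) = [(9x - 12)·(-10) − (-75)·(x - 3)] / [(-10)·(x - 3)] = -15(x + 7) / ((-10)(x - 3)).
So |(9x - 12)/(x - 3) − (15/2)| = 15|x + 7| / (10·|x − 3|).
Restrict δ ≤ 5. Then |x + 7| < 5 gives |x − 3| = |(x + 7) + (-10)| ≥ 10 − 5 = 5.
Hence |(9x - 12)/(x - 3) − (15/2)| < 15|x + 7|/(10·5) = (3/10)|x + 7|, which is < ϵ once |x + 7| < (10/3)ϵ.
Take δ = min(5, (10/3)ϵ). Then 0 < |x + 7| < δ forces both bounds, so |(9x - 12)/(x - 3) − (15/2)| < ϵ.

δ = min(5, (10/3)ϵ)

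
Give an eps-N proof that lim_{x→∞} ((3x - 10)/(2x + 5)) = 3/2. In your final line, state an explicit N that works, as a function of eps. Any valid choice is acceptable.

N = (35/4)/eps

Let eps > 0. We seek N > 0 such that x > N implies |(3x - 10)/(2x + 5) − (3/2)| < eps.
(3x - 10)/(2x + 5) − (3/2) = (2(3x - 10) − 3(2x + 5)) / (2(2x + 5)) = -35/(2(2x + 5)).
For x > 0 we have 2x + 5 > 2x, so |(3x - 10)/(2x + 5) − (3/2)| = 35/(2(2x + 5)) < 35/(2·2x) = (35/4)/x.
Thus |(3x - 10)/(2x + 5) − (3/2)| < eps whenever x > (35/4)/eps.
Take N = (35/4)/eps. If x > N then |(3x - 10)/(2x + 5) − (3/2)| < (35/4)/x < eps.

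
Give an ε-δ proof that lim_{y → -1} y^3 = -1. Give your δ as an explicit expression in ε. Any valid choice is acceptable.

Suppose ε > 0. We seek δ > 0 with 0 < |y + 1| < δ ⇒ |y^3 + 1| < ε.
Factor: y^3 + 1 = (y + 1)(y^2 - y + 1), so |y^3 + 1| = |y + 1|·|y^2 - y + 1|.
Impose δ ≤ 1 so that |y| < 2; then |y^2 - y + 1| ≤ 7.
Hence |y^3 + 1| ≤ 7|y + 1|, which is < ε once |y + 1| < ε/7.
Take δ = min(1, ε/7). If 0 < |y + 1| < δ then both bounds hold and |y^3 + 1| ≤ 7|y + 1| < 7·(ε/7) = ε.

δ = min(1, ε/7)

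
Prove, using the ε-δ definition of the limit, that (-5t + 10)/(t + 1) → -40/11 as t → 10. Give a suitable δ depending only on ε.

Let ε > 0. We want δ > 0 with 0 < |t − 10| < δ ⇒ |(-5t + 10)/(t + 1) + 40/11| < ε.
Combining over a common denominator, (-5t + 10)/(t + 1) + 40/11 = [(-5t + 10)·11 − (-40)·(t + 1)] / [11·(t + 1)] = -15(t − 10) / (11(t + 1)).
So |(-5t + 10)/(t + 1) + 40/11| = 15|t − 10| / (11·|t + 1|).
Restrict δ ≤ 11/2. Then |t − 10| < 11/2 gives |t + 1| = |(t − 10) + 11| ≥ 11 − 11/2 = 11/2.
Hence |(-5t + 10)/(t + 1) + 40/11| < 15|t − 10|/(11·(11/2)) = (30/121)|t − 10|, which is < ε once |t − 10| < (121/30)ε.
Take δ = min(11/2, (121/30)ε). Then 0 < |t − 10| < δ forces both bounds, so |(-5t + 10)/(t + 1) + 40/11| < ε.

δ = min(11/2, (121/30)ε)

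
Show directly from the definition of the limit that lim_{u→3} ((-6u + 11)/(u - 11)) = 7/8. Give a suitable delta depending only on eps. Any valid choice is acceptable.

delta = min(4, (32/55)eps)

Let eps > 0 be given. We want delta > 0 with 0 < |u − 3| < delta ⇒ |(-6u + 11)/(u - 11) − (7/8)| < eps.
Combining over a common denominator, (-6u + 11)/(u - 11) − (7/8) = [(-6u + 11)·(-8) − (-7)·(u - 11)] / [(-8)·(u - 11)] = 55(u − 3) / ((-8)(u - 11)).
So |(-6u + 11)/(u - 11) − (7/8)| = 55|u − 3| / (8·|u − 11|).
Restrict delta ≤ 4. Then |u − 3| < 4 gives |u − 11| = |(u − 3) + (-8)| ≥ 8 − 4 = 4.
Hence |(-6u + 11)/(u - 11) − (7/8)| < 55|u − 3|/(8·4) = (55/32)|u − 3|, which is < eps once |u − 3| < (32/55)eps.
Take delta = min(4, (32/55)eps). Then 0 < |u − 3| < delta forces both bounds, so |(-6u + 11)/(u - 11) − (7/8)| < eps.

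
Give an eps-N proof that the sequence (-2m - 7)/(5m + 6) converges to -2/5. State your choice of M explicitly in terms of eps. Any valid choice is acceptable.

M = (23/25)/eps

Let eps > 0. For m ≥ 1, |(-2m - 7)/(5m + 6) + 2/5| = |-23|/(5(5m + 6)) = 23/(5(5m + 6)).
Since 5m + 6 ≥ 5m for m ≥ 1, this is ≤ 23/(5·5m) = (23/25)/m.
So |(-2m - 7)/(5m + 6) + 2/5| < eps whenever m > (23/25)/eps.
Take M = (23/25)/eps. If m > M then |(-2m - 7)/(5m + 6) + 2/5| ≤ (23/25)/m < eps.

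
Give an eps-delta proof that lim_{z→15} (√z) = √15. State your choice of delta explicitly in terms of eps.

delta = min(15, √15·eps)

Let eps > 0 be given. We want delta > 0 such that 0 < |z − 15| < delta implies |√z − √15| < eps.
Multiplying by the conjugate, |√z − √15| = |z − 15|/(√z + √15).
Restrict delta ≤ 15 so that |z − 15| < 15 forces z > 0, and then √z + √15 > √15.
Hence |√z − √15| < |z − 15|/√15, which is < eps once |z − 15| < √15·eps.
Take delta = min(15, √15·eps). If 0 < |z − 15| < delta then z > 0 and |√z − √15| < |z − 15|/√15 < eps.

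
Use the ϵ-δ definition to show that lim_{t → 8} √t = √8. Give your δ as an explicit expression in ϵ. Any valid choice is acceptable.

Suppose ϵ > 0. We want δ > 0 such that 0 < |t − 8| < δ implies |√t − √8| < ϵ.
Rationalise: √t − √8 = (t − 8)/(√t + √8), so |√t − √8| = |t − 8|/(√t + √8).
Restrict δ ≤ 8 so that |t − 8| < 8 forces t > 0, and then √t + √8 > √8.
Hence |√t − √8| < |t − 8|/√8, which is < ϵ once |t − 8| < √8·ϵ.
Take δ = min(8, √8·ϵ). If 0 < |t − 8| < δ then t > 0 and |√t − √8| < |t − 8|/√8 < ϵ.

δ = min(8, √8·ϵ)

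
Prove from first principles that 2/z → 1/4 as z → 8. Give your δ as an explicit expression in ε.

δ = min(4, 16ε)

Fix ε > 0. We seek δ > 0 such that 0 < |z − 8| < δ implies |2/z − (1/4)| < ε.
|2/z − (1/4)| = 2·|8 − z|/(8·|z|) = 2|z − 8|/(8|z|).
Restrict δ ≤ 4. Then |z − 8| < 4 gives |z| > 4, so 8|z| > 32.
Then |2/z − (1/4)| < 2|z − 8|/32, which is < ε when |z − 8| < 16ε.
Take δ = min(4, 16ε). Then 0 < |z − 8| < δ gives both |z − 8| < 4 and |z − 8| < 16ε, so |2/z − (1/4)| < ε.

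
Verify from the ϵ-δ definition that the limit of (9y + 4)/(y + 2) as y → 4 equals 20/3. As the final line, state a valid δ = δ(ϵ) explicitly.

Fix ϵ > 0. We want δ > 0 with 0 < |y − 4| < δ ⇒ |(9y + 4)/(y + 2) − (20/3)| < ϵ.
Combining over a common denominator, (9y + 4)/(y + 2) − (20/3) = [(9y + 4)·6 − 40·(y + 2)] / [6·(y + 2)] = 14(y − 4) / (6(y + 2)).
So |(9y + 4)/(y + 2) − (20/3)| = 14|y − 4| / (6·|y + 2|).
Restrict δ ≤ 3. Then |y − 4| < 3 gives |y + 2| = |(y − 4) + 6| ≥ 6 − 3 = 3.
Hence |(9y + 4)/(y + 2) − (20/3)| < 14|y − 4|/(6·3) = (7/9)|y − 4|, which is < ϵ once |y − 4| < (9/7)ϵ.
Take δ = min(3, (9/7)ϵ). Then 0 < |y − 4| < δ forces both bounds, so |(9y + 4)/(y + 2) − (20/3)| < ϵ.

δ = min(3, (9/7)ϵ)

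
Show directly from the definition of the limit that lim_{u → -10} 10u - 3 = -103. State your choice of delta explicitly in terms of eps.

delta = eps/10

Let eps > 0 be given. We need delta > 0 so that 0 < |u + 10| < delta implies |(10u - 3) + 103| < eps.
Since (10u - 3) + 103 = 10(u + 10), we have |(10u - 3) + 103| = 10|u + 10|.
Thus it suffices that |u + 10| < eps/10.
Choosing delta = eps/10 gives |(10u - 3) + 103| = 10|u + 10| < eps whenever |u + 10| < delta.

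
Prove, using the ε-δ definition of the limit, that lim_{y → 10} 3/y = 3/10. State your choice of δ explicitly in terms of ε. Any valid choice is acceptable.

Let ε > 0 be given. We seek δ > 0 such that 0 < |y − 10| < δ implies |3/y − (3/10)| < ε.
|3/y − (3/10)| = 3·|10 − y|/(10·|y|) = 3|y − 10|/(10|y|).
Require δ ≤ 5 so that |y| > 10 − 5 = 5, hence 10|y| > 50.
Then |3/y − (3/10)| < 3|y − 10|/50, which is < ε when |y − 10| < (50/3)ε.
Take δ = min(5, (50/3)ε). Then 0 < |y − 10| < δ gives both |y − 10| < 5 and |y − 10| < (50/3)ε, so |3/y − (3/10)| < ε.

δ = min(5, (50/3)ε)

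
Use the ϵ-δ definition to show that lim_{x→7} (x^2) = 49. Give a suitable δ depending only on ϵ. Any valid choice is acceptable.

Let ϵ > 0. We seek δ > 0 with 0 < |x − 7| < δ ⇒ |x^2 − 49| < ϵ.
Factor: x^2 − 49 = (x − 7)(x + 7), so |x^2 − 49| = |x − 7|·|x + 7|.
Impose δ ≤ 1 so that |x| < 8; then |x + 7| ≤ 15.
Hence |x^2 − 49| ≤ 15|x − 7|, which is < ϵ once |x − 7| < ϵ/15.
Take δ = min(1, ϵ/15). If 0 < |x − 7| < δ then both bounds hold and |x^2 − 49| ≤ 15|x − 7| < 15·(ϵ/15) = ϵ.

δ = min(1, ϵ/15)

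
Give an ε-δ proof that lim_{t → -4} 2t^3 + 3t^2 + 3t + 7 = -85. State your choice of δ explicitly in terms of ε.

Let ε > 0 be given. We want δ > 0 such that 0 < |t + 4| < δ implies |(2t^3 + 3t^2 + 3t + 7) + 85| < ε.
(2t^3 + 3t^2 + 3t + 7) + 85 = 2t^3 + 3t^2 + 3t + 92 = (t + 4)(2t^2 - 5t + 23).
So |(2t^3 + 3t^2 + 3t + 7) + 85| = |t + 4|·|2t^2 - 5t + 23|.
Assume first that |t + 4| < 1, so |t| < 5. Then |2t^2 - 5t + 23| ≤ 2·5^2 + 5·5 + 23 = 98.
Hence |(2t^3 + 3t^2 + 3t + 7) + 85| ≤ 98|t + 4| < ε provided |t + 4| < ε/98.
Choosing δ = min(1, ε/98) ensures both conditions, hence |(2t^3 + 3t^2 + 3t + 7) + 85| < ε.

δ = min(1, ε/98)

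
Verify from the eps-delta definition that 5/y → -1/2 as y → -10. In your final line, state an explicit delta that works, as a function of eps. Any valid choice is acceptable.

Let eps > 0. We seek delta > 0 such that 0 < |y + 10| < delta implies |5/y + 1/2| < eps.
|5/y + 1/2| = 5·|-10 − y|/(10·|y|) = 5|y + 10|/(10|y|).
Require delta ≤ 5 so that |y| > 10 − 5 = 5, hence 10|y| > 50.
Then |5/y + 1/2| < 5|y + 10|/50, which is < eps when |y + 10| < 10eps.
Take delta = min(5, 10eps). Then 0 < |y + 10| < delta gives both |y + 10| < 5 and |y + 10| < 10eps, so |5/y + 1/2| < eps.

delta = min(5, 10eps)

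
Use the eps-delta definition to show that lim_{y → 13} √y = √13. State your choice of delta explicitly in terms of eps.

Let eps > 0 be given. We want delta > 0 such that 0 < |y − 13| < delta implies |√y − √13| < eps.
Rationalise: √y − √13 = (y − 13)/(√y + √13), so |√y − √13| = |y − 13|/(√y + √13).
Restrict delta ≤ 13 so that |y − 13| < 13 forces y > 0, and then √y + √13 > √13.
Hence |√y − √13| < |y − 13|/√13, which is < eps once |y − 13| < √13·eps.
Take delta = min(13, √13·eps). If 0 < |y − 13| < delta then y > 0 and |√y − √13| < |y − 13|/√13 < eps.

delta = min(13, √13·eps)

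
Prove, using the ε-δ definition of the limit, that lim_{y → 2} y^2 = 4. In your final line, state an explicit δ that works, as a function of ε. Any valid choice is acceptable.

Let ε > 0. We seek δ > 0 with 0 < |y − 2| < δ ⇒ |y^2 − 4| < ε.
Factor: y^2 − 4 = (y − 2)(y + 2), so |y^2 − 4| = |y − 2|·|y + 2|.
Impose δ ≤ 2 so that |y| < 4; then |y + 2| ≤ 6.
Hence |y^2 − 4| ≤ 6|y − 2|, which is < ε once |y − 2| < ε/6.
Take δ = min(2, ε/6). If 0 < |y − 2| < δ then both bounds hold and |y^2 − 4| ≤ 6|y − 2| < 6·(ε/6) = ε.

δ = min(2, ε/6)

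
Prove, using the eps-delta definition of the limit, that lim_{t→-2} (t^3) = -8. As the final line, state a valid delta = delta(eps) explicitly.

delta = min(1, eps/19)

Let eps > 0 be given. We seek delta > 0 with 0 < |t + 2| < delta ⇒ |t^3 + 8| < eps.
Factor: t^3 + 8 = (t + 2)(t^2 - 2t + 4), so |t^3 + 8| = |t + 2|·|t^2 - 2t + 4|.
Impose delta ≤ 1 so that |t| < 3; then |t^2 - 2t + 4| ≤ 19.
Hence |t^3 + 8| ≤ 19|t + 2|, which is < eps once |t + 2| < eps/19.
Take delta = min(1, eps/19). If 0 < |t + 2| < delta then both bounds hold and |t^3 + 8| ≤ 19|t + 2| < 19·(eps/19) = eps.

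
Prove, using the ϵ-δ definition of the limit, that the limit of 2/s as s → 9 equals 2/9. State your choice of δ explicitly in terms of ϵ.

δ = min(9/2, (81/4)ϵ)

Let ϵ > 0 be given. We seek δ > 0 such that 0 < |s − 9| < δ implies |2/s − (2/9)| < ϵ.
|2/s − (2/9)| = 2·|9 − s|/(9·|s|) = 2|s − 9|/(9|s|).
Restrict δ ≤ 9/2. Then |s − 9| < 9/2 gives |s| > 9/2, so 9|s| > 81/2.
Then |2/s − (2/9)| < 2|s − 9|/(81/2), which is < ϵ when |s − 9| < (81/4)ϵ.
Take δ = min(9/2, (81/4)ϵ). Then 0 < |s − 9| < δ gives both |s − 9| < 9/2 and |s − 9| < (81/4)ϵ, so |2/s − (2/9)| < ϵ.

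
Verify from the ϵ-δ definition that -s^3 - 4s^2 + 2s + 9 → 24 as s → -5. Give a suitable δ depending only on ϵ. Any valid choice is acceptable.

δ = min(1, ϵ/45)

Fix ϵ > 0. We want δ > 0 such that 0 < |s + 5| < δ implies |(-s^3 - 4s^2 + 2s + 9) − 24| < ϵ.
(-s^3 - 4s^2 + 2s + 9) − 24 = -s^3 - 4s^2 + 2s - 15 = (s + 5)(-s^2 + s - 3).
So |(-s^3 - 4s^2 + 2s + 9) − 24| = |s + 5|·|-s^2 + s - 3|.
Require δ ≤ 1. Then |s + 5| < 1 gives |s| < 6, and by the triangle inequality |-s^2 + s - 3| ≤ 6^2 + 6 + 3 = 45.
Hence |(-s^3 - 4s^2 + 2s + 9) − 24| ≤ 45|s + 5| < ϵ provided |s + 5| < ϵ/45.
Choosing δ = min(1, ϵ/45) ensures both conditions, hence |(-s^3 - 4s^2 + 2s + 9) − 24| < ϵ.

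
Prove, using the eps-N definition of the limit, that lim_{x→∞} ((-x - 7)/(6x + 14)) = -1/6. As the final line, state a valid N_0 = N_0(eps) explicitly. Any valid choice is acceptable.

N_0 = (7/9)/eps

Suppose eps > 0. We seek N_0 > 0 such that x > N_0 implies |(-x - 7)/(6x + 14) + 1/6| < eps.
(-x - 7)/(6x + 14) + 1/6 = (6(-x - 7) − (-1)(6x + 14)) / (6(6x + 14)) = -28/(6(6x + 14)).
For x > 0 we have 6x + 14 > 6x, so |(-x - 7)/(6x + 14) + 1/6| = 28/(6(6x + 14)) < 28/(6·6x) = (7/9)/x.
Thus |(-x - 7)/(6x + 14) + 1/6| < eps whenever x > (7/9)/eps.
Take N_0 = (7/9)/eps. If x > N_0 then |(-x - 7)/(6x + 14) + 1/6| < (7/9)/x < eps.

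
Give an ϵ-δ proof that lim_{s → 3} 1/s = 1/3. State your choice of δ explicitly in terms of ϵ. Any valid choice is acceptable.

Let ϵ > 0 be given. We seek δ > 0 such that 0 < |s − 3| < δ implies |1/s − (1/3)| < ϵ.
|1/s − (1/3)| = |3 − s|/(3·|s|) = |s − 3|/(3|s|).
Require δ ≤ 3/2 so that |s| > 3 − 3/2 = 3/2, hence 3|s| > 9/2.
Then |1/s − (1/3)| < |s − 3|/(9/2), which is < ϵ when |s − 3| < (9/2)ϵ.
Take δ = min(3/2, (9/2)ϵ). Then 0 < |s − 3| < δ gives both |s − 3| < 3/2 and |s − 3| < (9/2)ϵ, so |1/s − (1/3)| < ϵ.

δ = min(3/2, (9/2)ϵ)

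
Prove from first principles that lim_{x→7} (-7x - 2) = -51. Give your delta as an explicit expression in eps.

delta = eps/7

Suppose eps > 0. We need delta > 0 so that 0 < |x − 7| < delta implies |(-7x - 2) + 51| < eps.
Since (-7x - 2) + 51 = -7(x − 7), we have |(-7x - 2) + 51| = 7|x − 7|.
Thus it suffices that |x − 7| < eps/7.
Choosing delta = eps/7 gives |(-7x - 2) + 51| = 7|x − 7| < eps whenever |x − 7| < delta.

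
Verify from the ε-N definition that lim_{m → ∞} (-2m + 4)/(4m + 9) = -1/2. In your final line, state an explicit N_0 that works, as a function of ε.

N_0 = (17/8)/ε

Suppose ε > 0. For m ≥ 1, |(-2m + 4)/(4m + 9) + 1/2| = |34|/(4(4m + 9)) = 34/(4(4m + 9)).
Since 4m + 9 ≥ 4m for m ≥ 1, this is ≤ 34/(4·4m) = (17/8)/m.
So |(-2m + 4)/(4m + 9) + 1/2| < ε whenever m > (17/8)/ε.
Take N_0 = (17/8)/ε. If m > N_0 then |(-2m + 4)/(4m + 9) + 1/2| ≤ (17/8)/m < ε.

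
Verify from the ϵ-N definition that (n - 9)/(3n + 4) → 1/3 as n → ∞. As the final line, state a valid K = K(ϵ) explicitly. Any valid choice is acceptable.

K = (31/9)/ϵ

Suppose ϵ > 0. For n ≥ 1, |(n - 9)/(3n + 4) − (1/3)| = |-31|/(3(3n + 4)) = 31/(3(3n + 4)).
Since 3n + 4 ≥ 3n for n ≥ 1, this is ≤ 31/(3·3n) = (31/9)/n.
So |(n - 9)/(3n + 4) − (1/3)| < ϵ whenever n > (31/9)/ϵ.
Take K = (31/9)/ϵ. If n > K then |(n - 9)/(3n + 4) − (1/3)| ≤ (31/9)/n < ϵ.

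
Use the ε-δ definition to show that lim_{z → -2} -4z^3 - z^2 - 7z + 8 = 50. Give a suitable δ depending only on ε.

δ = min(1, ε/78)

Let ε > 0 be given. We want δ > 0 such that 0 < |z + 2| < δ implies |(-4z^3 - z^2 - 7z + 8) − 50| < ε.
(-4z^3 - z^2 - 7z + 8) − 50 = -4z^3 - z^2 - 7z - 42 = (z + 2)(-4z^2 + 7z - 21).
So |(-4z^3 - z^2 - 7z + 8) − 50| = |z + 2|·|-4z^2 + 7z - 21|.
Assume first that |z + 2| < 1, so |z| < 3. Then |-4z^2 + 7z - 21| ≤ 4·3^2 + 7·3 + 21 = 78.
Hence |(-4z^3 - z^2 - 7z + 8) − 50| ≤ 78|z + 2| < ε provided |z + 2| < ε/78.
Take δ = min(1, ε/78). Then 0 < |z + 2| < δ gives both |z + 2| < 1 and |z + 2| < ε/78, so |(-4z^3 - z^2 - 7z + 8) − 50| < ε.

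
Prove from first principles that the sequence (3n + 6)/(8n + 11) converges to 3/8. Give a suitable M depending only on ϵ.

M = (15/64)/ϵ

Suppose ϵ > 0. For n ≥ 1, |(3n + 6)/(8n + 11) − (3/8)| = |15|/(8(8n + 11)) = 15/(8(8n + 11)).
Since 8n + 11 ≥ 8n for n ≥ 1, this is ≤ 15/(8·8n) = (15/64)/n.
So |(3n + 6)/(8n + 11) − (3/8)| < ϵ whenever n > (15/64)/ϵ.
Take M = (15/64)/ϵ. If n > M then |(3n + 6)/(8n + 11) − (3/8)| ≤ (15/64)/n < ϵ.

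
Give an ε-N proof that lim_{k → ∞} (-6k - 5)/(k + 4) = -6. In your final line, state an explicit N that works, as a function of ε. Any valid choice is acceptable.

Fix ε > 0. For k ≥ 1, |(-6k - 5)/(k + 4) + 6| = |19|/((k + 4)) = 19/((k + 4)).
Since k + 4 ≥ k for k ≥ 1, this is ≤ 19/(k) = 19/k.
So |(-6k - 5)/(k + 4) + 6| < ε whenever k > 19/ε.
Take N = 19/ε. If k > N then |(-6k - 5)/(k + 4) + 6| ≤ 19/k < ε.

N = 19/ε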